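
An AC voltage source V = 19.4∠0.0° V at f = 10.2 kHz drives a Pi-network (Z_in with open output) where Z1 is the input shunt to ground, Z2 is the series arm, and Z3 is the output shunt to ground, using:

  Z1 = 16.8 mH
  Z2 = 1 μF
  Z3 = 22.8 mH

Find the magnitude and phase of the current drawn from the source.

Step 1 — Angular frequency: ω = 2π·f = 2π·1.02e+04 = 6.409e+04 rad/s.
Step 2 — Component impedances:
  Z1: Z = jωL = j·6.409e+04·0.0168 = 0 + j1077 Ω
  Z2: Z = 1/(jωC) = -j/(ω·C) = 0 - j15.6 Ω
  Z3: Z = jωL = j·6.409e+04·0.0228 = 0 + j1461 Ω
Step 3 — With open output, the series arm Z2 and the output shunt Z3 appear in series to ground: Z2 + Z3 = 0 + j1446 Ω.
Step 4 — Parallel with input shunt Z1: Z_in = Z1 || (Z2 + Z3) = 0 + j617.1 Ω = 617.1∠90.0° Ω.
Step 5 — Source phasor: V = 19.4∠0.0° V = 19.4 V.
Step 6 — Ohm's law: I = V / Z_total = (19.4) / (0 + j617.1) = 0 - j0.03144 A.
Step 7 — Convert to polar: |I| = 0.03144 A, ∠I = -90.0°.

I = 0.03144∠-90.0° A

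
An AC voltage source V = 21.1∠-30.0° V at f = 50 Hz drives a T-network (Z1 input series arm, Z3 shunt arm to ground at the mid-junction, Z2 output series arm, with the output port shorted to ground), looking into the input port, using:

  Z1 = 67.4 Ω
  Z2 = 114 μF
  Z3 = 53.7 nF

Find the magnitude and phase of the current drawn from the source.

Step 1 — Angular frequency: ω = 2π·f = 2π·50 = 314.2 rad/s.
Step 2 — Component impedances:
  Z1: Z = R = 67.4 Ω
  Z2: Z = 1/(jωC) = -j/(ω·C) = 0 - j27.92 Ω
  Z3: Z = 1/(jωC) = -j/(ω·C) = 0 - j5.928e+04 Ω
Step 3 — With the output port shorted to ground, the output series arm Z2 runs from the junction to ground; the shunt arm Z3 also runs from the junction to ground. They appear in parallel: Z3 || Z2 = 0 - j27.91 Ω.
Step 4 — Series with input arm Z1: Z_in = Z1 + (Z3 || Z2) = 67.4 - j27.91 Ω = 72.95∠-22.5° Ω.
Step 5 — Source phasor: V = 21.1∠-30.0° V = 18.27 - j10.55 V.
Step 6 — Ohm's law: I = V / Z_total = (18.27 - j10.55) / (67.4 - j27.91) = 0.2868 - j0.03779 A.
Step 7 — Convert to polar: |I| = 0.2892 A, ∠I = -7.5°.

I = 0.2892∠-7.5° A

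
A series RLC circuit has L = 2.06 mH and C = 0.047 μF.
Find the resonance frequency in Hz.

Step 1 — Resonance condition Im(Z)=0 gives ω₀ = 1/√(LC).
Step 2 — ω₀ = 1/√(0.00206·4.7e-08) = 1.016e+05 rad/s.
Step 3 — f₀ = ω₀/(2π) = 1.617e+04 Hz.

f₀ = 1.617e+04 Hz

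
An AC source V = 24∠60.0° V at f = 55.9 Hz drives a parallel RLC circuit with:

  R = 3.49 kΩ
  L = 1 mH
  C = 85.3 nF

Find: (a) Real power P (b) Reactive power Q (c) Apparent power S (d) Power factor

Step 1 — Angular frequency: ω = 2π·f = 2π·55.9 = 351.2 rad/s.
Step 2 — Component impedances:
  R: Z = R = 3490 Ω
  L: Z = jωL = j·351.2·0.001 = 0 + j0.3512 Ω
  C: Z = 1/(jωC) = -j/(ω·C) = 0 - j3.338e+04 Ω
Step 3 — Parallel combination: 1/Z_total = 1/R + 1/L + 1/C; Z_total = 3.535e-05 + j0.3512 Ω = 0.3512∠90.0° Ω.
Step 4 — Source phasor: V = 24∠60.0° V = 12 + j20.78 V.
Step 5 — Current: I = V / Z = 59.18 - j34.16 A = 68.33∠-30.0° A.
Step 6 — Complex power: S = V·I* = 0.165 + j1640 VA.
Step 7 — Real power: P = Re(S) = 0.165 W.
Step 8 — Reactive power: Q = Im(S) = 1640 VAR.
Step 9 — Apparent power: |S| = 1640 VA.
Step 10 — Power factor: PF = P/|S| = 0.0001006 (lagging).

(a) P = 0.165 W  (b) Q = 1640 VAR  (c) S = 1640 VA  (d) PF = 0.0001006 (lagging)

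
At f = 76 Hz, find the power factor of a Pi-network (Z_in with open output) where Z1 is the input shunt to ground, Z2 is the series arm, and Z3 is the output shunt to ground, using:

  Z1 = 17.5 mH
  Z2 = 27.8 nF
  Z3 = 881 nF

Step 1 — Angular frequency: ω = 2π·f = 2π·76 = 477.5 rad/s.
Step 2 — Component impedances:
  Z1: Z = jωL = j·477.5·0.0175 = 0 + j8.357 Ω
  Z2: Z = 1/(jωC) = -j/(ω·C) = 0 - j7.533e+04 Ω
  Z3: Z = 1/(jωC) = -j/(ω·C) = 0 - j2377 Ω
Step 3 — With open output, the series arm Z2 and the output shunt Z3 appear in series to ground: Z2 + Z3 = 0 - j7.771e+04 Ω.
Step 4 — Parallel with input shunt Z1: Z_in = Z1 || (Z2 + Z3) = 0 + j8.358 Ω = 8.358∠90.0° Ω.
Step 5 — Power factor: PF = cos(φ) = Re(Z)/|Z| = -0/8.358 = -0.
Step 6 — Type: Im(Z) = 8.358 ⇒ lagging (phase φ = 90.0°).

PF = -0 (lagging, φ = 90.0°)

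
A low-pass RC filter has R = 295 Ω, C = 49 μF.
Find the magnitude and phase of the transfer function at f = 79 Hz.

Step 1 — Angular frequency: ω = 2π·79 = 496.4 rad/s.
Step 2 — Transfer function: H(jω) = 1/(1 + jωRC).
Step 3 — Denominator: 1 + jωRC = 1 + j·496.4·295·4.9e-05 = 1 + j7.175.
Step 4 — H = 0.01905 - j0.1367.
Step 5 — Magnitude: |H| = 0.138 (-17.2 dB); phase: φ = -82.1°.

|H| = 0.138 (-17.2 dB), φ = -82.1°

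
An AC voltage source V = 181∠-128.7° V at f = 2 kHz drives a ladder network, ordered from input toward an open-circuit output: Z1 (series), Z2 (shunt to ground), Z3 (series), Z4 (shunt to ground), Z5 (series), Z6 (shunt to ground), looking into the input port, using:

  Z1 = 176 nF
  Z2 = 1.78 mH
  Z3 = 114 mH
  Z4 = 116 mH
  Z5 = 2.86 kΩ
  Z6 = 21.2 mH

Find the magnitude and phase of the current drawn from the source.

Step 1 — Angular frequency: ω = 2π·f = 2π·2000 = 1.257e+04 rad/s.
Step 2 — Component impedances:
  Z1: Z = 1/(jωC) = -j/(ω·C) = 0 - j452.1 Ω
  Z2: Z = jωL = j·1.257e+04·0.00178 = 0 + j22.37 Ω
  Z3: Z = jωL = j·1.257e+04·0.114 = 0 + j1433 Ω
  Z4: Z = jωL = j·1.257e+04·0.116 = 0 + j1458 Ω
  Z5: Z = R = 2860 Ω
  Z6: Z = jωL = j·1.257e+04·0.0212 = 0 + j266.4 Ω
Step 3 — Ladder network (open output): work backward from the far end, alternating series and parallel combinations. Z_in = 0.03909 - j430 Ω = 430∠-90.0° Ω.
Step 4 — Source phasor: V = 181∠-128.7° V = -113.2 - j141.3 V.
Step 5 — Ohm's law: I = V / Z_total = (-113.2 - j141.3) / (0.03909 - j430) = 0.3285 - j0.2632 A.
Step 6 — Convert to polar: |I| = 0.421 A, ∠I = -38.7°.

I = 0.421∠-38.7° A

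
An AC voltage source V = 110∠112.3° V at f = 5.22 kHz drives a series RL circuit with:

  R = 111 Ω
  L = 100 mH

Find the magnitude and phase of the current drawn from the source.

Step 1 — Angular frequency: ω = 2π·f = 2π·5220 = 3.28e+04 rad/s.
Step 2 — Component impedances:
  R: Z = R = 111 Ω
  L: Z = jωL = j·3.28e+04·0.1 = 0 + j3280 Ω
Step 3 — Series combination: Z_total = R + L = 111 + j3280 Ω = 3282∠88.1° Ω.
Step 4 — Source phasor: V = 110∠112.3° V = -41.74 + j101.8 V.
Step 5 — Ohm's law: I = V / Z_total = (-41.74 + j101.8) / (111 + j3280) = 0.03056 + j0.01376 A.
Step 6 — Convert to polar: |I| = 0.03352 A, ∠I = 24.2°.

I = 0.03352∠24.2° A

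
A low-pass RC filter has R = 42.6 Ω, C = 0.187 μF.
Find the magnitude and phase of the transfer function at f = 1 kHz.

Step 1 — Angular frequency: ω = 2π·1000 = 6283 rad/s.
Step 2 — Transfer function: H(jω) = 1/(1 + jωRC).
Step 3 — Denominator: 1 + jωRC = 1 + j·6283·42.6·1.87e-07 = 1 + j0.05005.
Step 4 — H = 0.9975 - j0.04993.
Step 5 — Magnitude: |H| = 0.9987 (-0.0 dB); phase: φ = -2.9°.

|H| = 0.9987 (-0.0 dB), φ = -2.9°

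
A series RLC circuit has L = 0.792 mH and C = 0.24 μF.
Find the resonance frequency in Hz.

Step 1 — Resonance condition Im(Z)=0 gives ω₀ = 1/√(LC).
Step 2 — ω₀ = 1/√(0.000792·2.4e-07) = 7.253e+04 rad/s.
Step 3 — f₀ = ω₀/(2π) = 1.154e+04 Hz.

f₀ = 1.154e+04 Hz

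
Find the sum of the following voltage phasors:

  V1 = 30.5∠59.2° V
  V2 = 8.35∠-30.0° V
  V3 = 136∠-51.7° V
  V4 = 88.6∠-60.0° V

Step 1 — Convert each phasor to rectangular form:
  V1 = 30.5·(cos(59.2°) + j·sin(59.2°)) = 15.62 + j26.2 V
  V2 = 8.35·(cos(-30.0°) + j·sin(-30.0°)) = 7.231 - j4.175 V
  V3 = 136·(cos(-51.7°) + j·sin(-51.7°)) = 84.29 - j106.7 V
  V4 = 88.6·(cos(-60.0°) + j·sin(-60.0°)) = 44.3 - j76.73 V
Step 2 — Sum components: V_total = 151.4 - j161.4 V.
Step 3 — Convert to polar: |V_total| = 221.3 V, ∠V_total = -46.8°.

V_total = 221.3∠-46.8° V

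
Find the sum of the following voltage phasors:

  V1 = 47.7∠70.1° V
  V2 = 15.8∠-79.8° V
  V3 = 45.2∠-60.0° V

Step 1 — Convert each phasor to rectangular form:
  V1 = 47.7·(cos(70.1°) + j·sin(70.1°)) = 16.24 + j44.85 V
  V2 = 15.8·(cos(-79.8°) + j·sin(-79.8°)) = 2.798 - j15.55 V
  V3 = 45.2·(cos(-60.0°) + j·sin(-60.0°)) = 22.6 - j39.14 V
Step 2 — Sum components: V_total = 41.63 - j9.843 V.
Step 3 — Convert to polar: |V_total| = 42.78 V, ∠V_total = -13.3°.

V_total = 42.78∠-13.3° V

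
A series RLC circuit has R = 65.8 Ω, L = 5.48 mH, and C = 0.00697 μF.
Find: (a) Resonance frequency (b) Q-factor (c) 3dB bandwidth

Step 1 — Resonance: ω₀ = 1/√(LC) = 1/√(0.00548·6.97e-09) = 1.618e+05 rad/s.
Step 2 — f₀ = ω₀/(2π) = 2.575e+04 Hz.
Step 3 — Series Q: Q = ω₀L/R = 1.618e+05·0.00548/65.8 = 13.48.
Step 4 — Bandwidth: Δω = ω₀/Q = 1.201e+04 rad/s; BW = Δω/(2π) = 1911 Hz.

(a) f₀ = 2.575e+04 Hz  (b) Q = 13.48  (c) BW = 1911 Hz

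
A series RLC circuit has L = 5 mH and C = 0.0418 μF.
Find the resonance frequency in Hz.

Step 1 — Resonance condition Im(Z)=0 gives ω₀ = 1/√(LC).
Step 2 — ω₀ = 1/√(0.005·4.18e-08) = 6.917e+04 rad/s.
Step 3 — f₀ = ω₀/(2π) = 1.101e+04 Hz.

f₀ = 1.101e+04 Hz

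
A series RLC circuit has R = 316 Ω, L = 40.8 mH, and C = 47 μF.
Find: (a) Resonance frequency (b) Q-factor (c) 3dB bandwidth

Step 1 — Resonance: ω₀ = 1/√(LC) = 1/√(0.0408·4.7e-05) = 722.1 rad/s.
Step 2 — f₀ = ω₀/(2π) = 114.9 Hz.
Step 3 — Series Q: Q = ω₀L/R = 722.1·0.0408/316 = 0.09324.
Step 4 — Bandwidth: Δω = ω₀/Q = 7745 rad/s; BW = Δω/(2π) = 1233 Hz.

(a) f₀ = 114.9 Hz  (b) Q = 0.09324  (c) BW = 1233 Hz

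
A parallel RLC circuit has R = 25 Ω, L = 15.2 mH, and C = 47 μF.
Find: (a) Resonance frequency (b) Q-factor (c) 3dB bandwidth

Step 1 — Resonance: ω₀ = 1/√(LC) = 1/√(0.0152·4.7e-05) = 1183 rad/s.
Step 2 — f₀ = ω₀/(2π) = 188.3 Hz.
Step 3 — Parallel Q: Q = R/(ω₀L) = 25/(1183·0.0152) = 1.39.
Step 4 — Bandwidth: Δω = ω₀/Q = 851.1 rad/s; BW = Δω/(2π) = 135.5 Hz.

(a) f₀ = 188.3 Hz  (b) Q = 1.39  (c) BW = 135.5 Hz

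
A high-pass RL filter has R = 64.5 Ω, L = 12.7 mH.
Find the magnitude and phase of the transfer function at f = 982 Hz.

Step 1 — Angular frequency: ω = 2π·982 = 6170 rad/s.
Step 2 — Transfer function: H(jω) = jωL/(R + jωL).
Step 3 — Numerator jωL = j·78.36; denominator R + jωL = 64.5 + j78.36.
Step 4 — H = 0.5961 + j0.4907.
Step 5 — Magnitude: |H| = 0.7721 (-2.2 dB); phase: φ = 39.5°.

|H| = 0.7721 (-2.2 dB), φ = 39.5°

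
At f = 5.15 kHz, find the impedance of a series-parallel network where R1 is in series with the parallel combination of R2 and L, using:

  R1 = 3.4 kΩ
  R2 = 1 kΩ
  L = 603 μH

Step 1 — Angular frequency: ω = 2π·f = 2π·5150 = 3.236e+04 rad/s.
Step 2 — Component impedances:
  R1: Z = R = 3400 Ω
  R2: Z = R = 1000 Ω
  L: Z = jωL = j·3.236e+04·0.000603 = 0 + j19.51 Ω
Step 3 — Parallel branch: R2 || L = 1/(1/R2 + 1/L) = 0.3806 + j19.5 Ω.
Step 4 — Series with R1: Z_total = R1 + (R2 || L) = 3400 + j19.5 Ω = 3400∠0.3° Ω.

Z = 3400 + j19.5 Ω = 3400∠0.3° Ω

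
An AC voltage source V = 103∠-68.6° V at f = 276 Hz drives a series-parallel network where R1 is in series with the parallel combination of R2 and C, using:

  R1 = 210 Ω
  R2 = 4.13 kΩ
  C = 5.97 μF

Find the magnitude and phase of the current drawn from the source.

Step 1 — Angular frequency: ω = 2π·f = 2π·276 = 1734 rad/s.
Step 2 — Component impedances:
  R1: Z = R = 210 Ω
  R2: Z = R = 4130 Ω
  C: Z = 1/(jωC) = -j/(ω·C) = 0 - j96.59 Ω
Step 3 — Parallel branch: R2 || C = 1/(1/R2 + 1/C) = 2.258 - j96.54 Ω.
Step 4 — Series with R1: Z_total = R1 + (R2 || C) = 212.3 - j96.54 Ω = 233.2∠-24.5° Ω.
Step 5 — Source phasor: V = 103∠-68.6° V = 37.58 - j95.9 V.
Step 6 — Ohm's law: I = V / Z_total = (37.58 - j95.9) / (212.3 - j96.54) = 0.317 - j0.3076 A.
Step 7 — Convert to polar: |I| = 0.4417 A, ∠I = -44.1°.

I = 0.4417∠-44.1° A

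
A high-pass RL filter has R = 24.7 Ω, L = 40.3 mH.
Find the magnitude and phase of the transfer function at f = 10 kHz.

Step 1 — Angular frequency: ω = 2π·1e+04 = 6.283e+04 rad/s.
Step 2 — Transfer function: H(jω) = jωL/(R + jωL).
Step 3 — Numerator jωL = j·2532; denominator R + jωL = 24.7 + j2532.
Step 4 — H = 0.9999 + j0.009754.
Step 5 — Magnitude: |H| = 1 (-0.0 dB); phase: φ = 0.6°.

|H| = 1 (-0.0 dB), φ = 0.6°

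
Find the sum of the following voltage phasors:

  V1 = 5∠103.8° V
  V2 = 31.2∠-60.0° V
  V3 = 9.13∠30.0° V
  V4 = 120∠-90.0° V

Step 1 — Convert each phasor to rectangular form:
  V1 = 5·(cos(103.8°) + j·sin(103.8°)) = -1.193 + j4.856 V
  V2 = 31.2·(cos(-60.0°) + j·sin(-60.0°)) = 15.6 - j27.02 V
  V3 = 9.13·(cos(30.0°) + j·sin(30.0°)) = 7.907 + j4.565 V
  V4 = 120·(cos(-90.0°) + j·sin(-90.0°)) = 0 - j120 V
Step 2 — Sum components: V_total = 22.31 - j137.6 V.
Step 3 — Convert to polar: |V_total| = 139.4 V, ∠V_total = -80.8°.

V_total = 139.4∠-80.8° V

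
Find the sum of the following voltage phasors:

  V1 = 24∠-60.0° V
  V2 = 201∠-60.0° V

Step 1 — Convert each phasor to rectangular form:
  V1 = 24·(cos(-60.0°) + j·sin(-60.0°)) = 12 - j20.78 V
  V2 = 201·(cos(-60.0°) + j·sin(-60.0°)) = 100.5 - j174.1 V
Step 2 — Sum components: V_total = 112.5 - j194.9 V.
Step 3 — Convert to polar: |V_total| = 225 V, ∠V_total = -60.0°.

V_total = 225∠-60.0° V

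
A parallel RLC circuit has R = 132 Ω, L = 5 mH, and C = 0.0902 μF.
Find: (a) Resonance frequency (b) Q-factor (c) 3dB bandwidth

Step 1 — Resonance: ω₀ = 1/√(LC) = 1/√(0.005·9.02e-08) = 4.709e+04 rad/s.
Step 2 — f₀ = ω₀/(2π) = 7494 Hz.
Step 3 — Parallel Q: Q = R/(ω₀L) = 132/(4.709e+04·0.005) = 0.5607.
Step 4 — Bandwidth: Δω = ω₀/Q = 8.399e+04 rad/s; BW = Δω/(2π) = 1.337e+04 Hz.

(a) f₀ = 7494 Hz  (b) Q = 0.5607  (c) BW = 1.337e+04 Hz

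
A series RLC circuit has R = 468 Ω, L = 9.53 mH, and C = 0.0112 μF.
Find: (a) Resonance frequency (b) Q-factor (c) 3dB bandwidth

Step 1 — Resonance: ω₀ = 1/√(LC) = 1/√(0.00953·1.12e-08) = 9.679e+04 rad/s.
Step 2 — f₀ = ω₀/(2π) = 1.541e+04 Hz.
Step 3 — Series Q: Q = ω₀L/R = 9.679e+04·0.00953/468 = 1.971.
Step 4 — Bandwidth: Δω = ω₀/Q = 4.911e+04 rad/s; BW = Δω/(2π) = 7816 Hz.

(a) f₀ = 1.541e+04 Hz  (b) Q = 1.971  (c) BW = 7816 Hz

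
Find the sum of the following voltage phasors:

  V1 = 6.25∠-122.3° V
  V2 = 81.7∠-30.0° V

Step 1 — Convert each phasor to rectangular form:
  V1 = 6.25·(cos(-122.3°) + j·sin(-122.3°)) = -3.34 - j5.283 V
  V2 = 81.7·(cos(-30.0°) + j·sin(-30.0°)) = 70.75 - j40.85 V
Step 2 — Sum components: V_total = 67.41 - j46.13 V.
Step 3 — Convert to polar: |V_total| = 81.69 V, ∠V_total = -34.4°.

V_total = 81.69∠-34.4° V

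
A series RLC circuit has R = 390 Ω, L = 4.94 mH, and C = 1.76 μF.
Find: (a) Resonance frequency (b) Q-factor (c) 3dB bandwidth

Step 1 — Resonance: ω₀ = 1/√(LC) = 1/√(0.00494·1.76e-06) = 1.072e+04 rad/s.
Step 2 — f₀ = ω₀/(2π) = 1707 Hz.
Step 3 — Series Q: Q = ω₀L/R = 1.072e+04·0.00494/390 = 0.1358.
Step 4 — Bandwidth: Δω = ω₀/Q = 7.895e+04 rad/s; BW = Δω/(2π) = 1.256e+04 Hz.

(a) f₀ = 1707 Hz  (b) Q = 0.1358  (c) BW = 1.256e+04 Hz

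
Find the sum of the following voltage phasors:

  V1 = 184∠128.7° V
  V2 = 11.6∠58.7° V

Step 1 — Convert each phasor to rectangular form:
  V1 = 184·(cos(128.7°) + j·sin(128.7°)) = -115 + j143.6 V
  V2 = 11.6·(cos(58.7°) + j·sin(58.7°)) = 6.026 + j9.912 V
Step 2 — Sum components: V_total = -109 + j153.5 V.
Step 3 — Convert to polar: |V_total| = 188.3 V, ∠V_total = 125.4°.

V_total = 188.3∠125.4° V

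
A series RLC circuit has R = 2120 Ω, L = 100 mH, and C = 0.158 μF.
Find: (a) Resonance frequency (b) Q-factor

Step 1 — Resonance condition Im(Z)=0 gives ω₀ = 1/√(LC).
Step 2 — ω₀ = 1/√(0.1·1.58e-07) = 7956 rad/s.
Step 3 — f₀ = ω₀/(2π) = 1266 Hz.
Step 4 — Series Q: Q = ω₀L/R = 7956·0.1/2120 = 0.3753.

(a) f₀ = 1266 Hz  (b) Q = 0.3753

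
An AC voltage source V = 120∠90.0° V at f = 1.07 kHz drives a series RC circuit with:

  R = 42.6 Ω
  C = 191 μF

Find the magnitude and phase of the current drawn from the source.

Step 1 — Angular frequency: ω = 2π·f = 2π·1070 = 6723 rad/s.
Step 2 — Component impedances:
  R: Z = R = 42.6 Ω
  C: Z = 1/(jωC) = -j/(ω·C) = 0 - j0.7788 Ω
Step 3 — Series combination: Z_total = R + C = 42.6 - j0.7788 Ω = 42.61∠-1.0° Ω.
Step 4 — Source phasor: V = 120∠90.0° V = 0 + j120 V.
Step 5 — Ohm's law: I = V / Z_total = (0 + j120) / (42.6 - j0.7788) = -0.05148 + j2.816 A.
Step 6 — Convert to polar: |I| = 2.816 A, ∠I = 91.0°.

I = 2.816∠91.0° A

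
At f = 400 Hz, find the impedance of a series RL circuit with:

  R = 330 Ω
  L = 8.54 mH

Step 1 — Angular frequency: ω = 2π·f = 2π·400 = 2513 rad/s.
Step 2 — Component impedances:
  R: Z = R = 330 Ω
  L: Z = jωL = j·2513·0.00854 = 0 + j21.46 Ω
Step 3 — Series combination: Z_total = R + L = 330 + j21.46 Ω = 330.7∠3.7° Ω.

Z = 330 + j21.46 Ω = 330.7∠3.7° Ω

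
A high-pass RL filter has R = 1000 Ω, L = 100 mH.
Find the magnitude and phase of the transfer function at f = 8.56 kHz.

Step 1 — Angular frequency: ω = 2π·8560 = 5.378e+04 rad/s.
Step 2 — Transfer function: H(jω) = jωL/(R + jωL).
Step 3 — Numerator jωL = j·5378; denominator R + jωL = 1000 + j5378.
Step 4 — H = 0.9666 + j0.1797.
Step 5 — Magnitude: |H| = 0.9832 (-0.1 dB); phase: φ = 10.5°.

|H| = 0.9832 (-0.1 dB), φ = 10.5°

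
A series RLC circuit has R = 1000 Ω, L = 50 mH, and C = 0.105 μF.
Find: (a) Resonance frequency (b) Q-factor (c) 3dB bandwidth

Step 1 — Resonance: ω₀ = 1/√(LC) = 1/√(0.05·1.05e-07) = 1.38e+04 rad/s.
Step 2 — f₀ = ω₀/(2π) = 2197 Hz.
Step 3 — Series Q: Q = ω₀L/R = 1.38e+04·0.05/1000 = 0.6901.
Step 4 — Bandwidth: Δω = ω₀/Q = 2e+04 rad/s; BW = Δω/(2π) = 3183 Hz.

(a) f₀ = 2197 Hz  (b) Q = 0.6901  (c) BW = 3183 Hz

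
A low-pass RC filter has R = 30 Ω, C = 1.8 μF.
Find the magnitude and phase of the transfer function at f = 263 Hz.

Step 1 — Angular frequency: ω = 2π·263 = 1652 rad/s.
Step 2 — Transfer function: H(jω) = 1/(1 + jωRC).
Step 3 — Denominator: 1 + jωRC = 1 + j·1652·30·1.8e-06 = 1 + j0.08923.
Step 4 — H = 0.9921 - j0.08853.
Step 5 — Magnitude: |H| = 0.996 (-0.0 dB); phase: φ = -5.1°.

|H| = 0.996 (-0.0 dB), φ = -5.1°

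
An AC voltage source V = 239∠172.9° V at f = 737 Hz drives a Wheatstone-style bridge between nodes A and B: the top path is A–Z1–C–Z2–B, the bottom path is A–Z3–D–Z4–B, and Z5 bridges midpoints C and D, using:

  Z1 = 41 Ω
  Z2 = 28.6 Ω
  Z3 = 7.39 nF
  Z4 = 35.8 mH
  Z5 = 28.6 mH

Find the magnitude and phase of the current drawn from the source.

Step 1 — Angular frequency: ω = 2π·f = 2π·737 = 4631 rad/s.
Step 2 — Component impedances:
  Z1: Z = R = 41 Ω
  Z2: Z = R = 28.6 Ω
  Z3: Z = 1/(jωC) = -j/(ω·C) = 0 - j2.922e+04 Ω
  Z4: Z = jωL = j·4631·0.0358 = 0 + j165.8 Ω
  Z5: Z = jωL = j·4631·0.0286 = 0 + j132.4 Ω
Step 3 — Bridge requires nodal analysis (the Z5 bridge couples midpoints C and D, so the two paths cannot be reduced to a simple series/parallel combination). Setting node B to ground and injecting 1 A at node A, the 3-node admittance system at A, C, D solves to V_A = Z_AB = 69.34 + j2.619 Ω = 69.39∠2.2° Ω.
Step 4 — Source phasor: V = 239∠172.9° V = -237.2 + j29.54 V.
Step 5 — Ohm's law: I = V / Z_total = (-237.2 + j29.54) / (69.34 + j2.619) = -3.399 + j0.5544 A.
Step 6 — Convert to polar: |I| = 3.444 A, ∠I = 170.7°.

I = 3.444∠170.7° A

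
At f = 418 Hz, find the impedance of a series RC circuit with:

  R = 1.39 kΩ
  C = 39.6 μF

Step 1 — Angular frequency: ω = 2π·f = 2π·418 = 2626 rad/s.
Step 2 — Component impedances:
  R: Z = R = 1390 Ω
  C: Z = 1/(jωC) = -j/(ω·C) = 0 - j9.615 Ω
Step 3 — Series combination: Z_total = R + C = 1390 - j9.615 Ω = 1390∠-0.4° Ω.

Z = 1390 - j9.615 Ω = 1390∠-0.4° Ω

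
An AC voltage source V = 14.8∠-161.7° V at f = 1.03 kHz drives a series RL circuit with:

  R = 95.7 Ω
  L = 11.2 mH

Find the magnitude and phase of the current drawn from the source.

Step 1 — Angular frequency: ω = 2π·f = 2π·1030 = 6472 rad/s.
Step 2 — Component impedances:
  R: Z = R = 95.7 Ω
  L: Z = jωL = j·6472·0.0112 = 0 + j72.48 Ω
Step 3 — Series combination: Z_total = R + L = 95.7 + j72.48 Ω = 120.1∠37.1° Ω.
Step 4 — Source phasor: V = 14.8∠-161.7° V = -14.05 - j4.647 V.
Step 5 — Ohm's law: I = V / Z_total = (-14.05 - j4.647) / (95.7 + j72.48) = -0.1167 + j0.03981 A.
Step 6 — Convert to polar: |I| = 0.1233 A, ∠I = 161.2°.

I = 0.1233∠161.2° A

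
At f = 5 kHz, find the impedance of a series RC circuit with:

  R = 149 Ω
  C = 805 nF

Step 1 — Angular frequency: ω = 2π·f = 2π·5000 = 3.142e+04 rad/s.
Step 2 — Component impedances:
  R: Z = R = 149 Ω
  C: Z = 1/(jωC) = -j/(ω·C) = 0 - j39.54 Ω
Step 3 — Series combination: Z_total = R + C = 149 - j39.54 Ω = 154.2∠-14.9° Ω.

Z = 149 - j39.54 Ω = 154.2∠-14.9° Ω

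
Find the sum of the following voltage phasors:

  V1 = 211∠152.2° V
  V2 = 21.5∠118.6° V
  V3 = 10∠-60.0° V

Step 1 — Convert each phasor to rectangular form:
  V1 = 211·(cos(152.2°) + j·sin(152.2°)) = -186.6 + j98.41 V
  V2 = 21.5·(cos(118.6°) + j·sin(118.6°)) = -10.29 + j18.88 V
  V3 = 10·(cos(-60.0°) + j·sin(-60.0°)) = 5 - j8.66 V
Step 2 — Sum components: V_total = -191.9 + j108.6 V.
Step 3 — Convert to polar: |V_total| = 220.5 V, ∠V_total = 150.5°.

V_total = 220.5∠150.5° V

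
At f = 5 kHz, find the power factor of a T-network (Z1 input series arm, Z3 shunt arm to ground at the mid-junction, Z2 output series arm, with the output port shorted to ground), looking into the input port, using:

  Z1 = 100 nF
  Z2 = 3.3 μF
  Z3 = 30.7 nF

Step 1 — Angular frequency: ω = 2π·f = 2π·5000 = 3.142e+04 rad/s.
Step 2 — Component impedances:
  Z1: Z = 1/(jωC) = -j/(ω·C) = 0 - j318.3 Ω
  Z2: Z = 1/(jωC) = -j/(ω·C) = 0 - j9.646 Ω
  Z3: Z = 1/(jωC) = -j/(ω·C) = 0 - j1037 Ω
Step 3 — With the output port shorted to ground, the output series arm Z2 runs from the junction to ground; the shunt arm Z3 also runs from the junction to ground. They appear in parallel: Z3 || Z2 = 0 - j9.557 Ω.
Step 4 — Series with input arm Z1: Z_in = Z1 + (Z3 || Z2) = 0 - j327.9 Ω = 327.9∠-90.0° Ω.
Step 5 — Power factor: PF = cos(φ) = Re(Z)/|Z| = 0/327.9 = 0.
Step 6 — Type: Im(Z) = -327.9 ⇒ leading (phase φ = -90.0°).

PF = 0 (leading, φ = -90.0°)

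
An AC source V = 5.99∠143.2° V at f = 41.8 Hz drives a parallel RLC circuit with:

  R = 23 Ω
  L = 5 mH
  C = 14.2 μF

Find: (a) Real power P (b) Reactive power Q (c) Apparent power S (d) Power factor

Step 1 — Angular frequency: ω = 2π·f = 2π·41.8 = 262.6 rad/s.
Step 2 — Component impedances:
  R: Z = R = 23 Ω
  L: Z = jωL = j·262.6·0.005 = 0 + j1.313 Ω
  C: Z = 1/(jωC) = -j/(ω·C) = 0 - j268.1 Ω
Step 3 — Parallel combination: 1/Z_total = 1/R + 1/L + 1/C; Z_total = 0.07547 + j1.315 Ω = 1.317∠86.7° Ω.
Step 4 — Source phasor: V = 5.99∠143.2° V = -4.796 + j3.588 V.
Step 5 — Current: I = V / Z = 2.51 + j3.791 A = 4.547∠56.5° A.
Step 6 — Complex power: S = V·I* = 1.56 + j27.19 VA.
Step 7 — Real power: P = Re(S) = 1.56 W.
Step 8 — Reactive power: Q = Im(S) = 27.19 VAR.
Step 9 — Apparent power: |S| = 27.23 VA.
Step 10 — Power factor: PF = P/|S| = 0.05728 (lagging).

(a) P = 1.56 W  (b) Q = 27.19 VAR  (c) S = 27.23 VA  (d) PF = 0.05728 (lagging)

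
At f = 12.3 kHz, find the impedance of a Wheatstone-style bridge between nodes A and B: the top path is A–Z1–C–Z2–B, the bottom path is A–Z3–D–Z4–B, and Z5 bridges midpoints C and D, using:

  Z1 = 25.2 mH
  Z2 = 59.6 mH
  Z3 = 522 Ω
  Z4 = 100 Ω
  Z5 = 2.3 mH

Step 1 — Angular frequency: ω = 2π·f = 2π·1.23e+04 = 7.728e+04 rad/s.
Step 2 — Component impedances:
  Z1: Z = jωL = j·7.728e+04·0.0252 = 0 + j1948 Ω
  Z2: Z = jωL = j·7.728e+04·0.0596 = 0 + j4606 Ω
  Z3: Z = R = 522 Ω
  Z4: Z = R = 100 Ω
  Z5: Z = jωL = j·7.728e+04·0.0023 = 0 + j177.8 Ω
Step 3 — Bridge requires nodal analysis (the Z5 bridge couples midpoints C and D, so the two paths cannot be reduced to a simple series/parallel combination). Setting node B to ground and injecting 1 A at node A, the 3-node admittance system at A, C, D solves to V_A = Z_AB = 591.6 + j125.1 Ω = 604.7∠11.9° Ω.

Z = 591.6 + j125.1 Ω = 604.7∠11.9° Ω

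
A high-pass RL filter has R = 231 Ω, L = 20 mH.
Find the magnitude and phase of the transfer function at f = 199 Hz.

Step 1 — Angular frequency: ω = 2π·199 = 1250 rad/s.
Step 2 — Transfer function: H(jω) = jωL/(R + jωL).
Step 3 — Numerator jωL = j·25.01; denominator R + jωL = 231 + j25.01.
Step 4 — H = 0.01158 + j0.107.
Step 5 — Magnitude: |H| = 0.1076 (-19.4 dB); phase: φ = 83.8°.

|H| = 0.1076 (-19.4 dB), φ = 83.8°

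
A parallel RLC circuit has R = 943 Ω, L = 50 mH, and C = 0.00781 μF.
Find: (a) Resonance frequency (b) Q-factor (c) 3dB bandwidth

Step 1 — Resonance: ω₀ = 1/√(LC) = 1/√(0.05·7.81e-09) = 5.06e+04 rad/s.
Step 2 — f₀ = ω₀/(2π) = 8054 Hz.
Step 3 — Parallel Q: Q = R/(ω₀L) = 943/(5.06e+04·0.05) = 0.3727.
Step 4 — Bandwidth: Δω = ω₀/Q = 1.358e+05 rad/s; BW = Δω/(2π) = 2.161e+04 Hz.

(a) f₀ = 8054 Hz  (b) Q = 0.3727  (c) BW = 2.161e+04 Hz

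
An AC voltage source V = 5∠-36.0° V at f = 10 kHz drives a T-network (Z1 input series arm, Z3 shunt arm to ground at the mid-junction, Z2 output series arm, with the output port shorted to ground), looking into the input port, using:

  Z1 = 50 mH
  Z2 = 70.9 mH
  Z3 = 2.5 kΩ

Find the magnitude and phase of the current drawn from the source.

Step 1 — Angular frequency: ω = 2π·f = 2π·1e+04 = 6.283e+04 rad/s.
Step 2 — Component impedances:
  Z1: Z = jωL = j·6.283e+04·0.05 = 0 + j3142 Ω
  Z2: Z = jωL = j·6.283e+04·0.0709 = 0 + j4455 Ω
  Z3: Z = R = 2500 Ω
Step 3 — With the output port shorted to ground, the output series arm Z2 runs from the junction to ground; the shunt arm Z3 also runs from the junction to ground. They appear in parallel: Z3 || Z2 = 1901 + j1067 Ω.
Step 4 — Series with input arm Z1: Z_in = Z1 + (Z3 || Z2) = 1901 + j4209 Ω = 4618∠65.7° Ω.
Step 5 — Source phasor: V = 5∠-36.0° V = 4.045 - j2.939 V.
Step 6 — Ohm's law: I = V / Z_total = (4.045 - j2.939) / (1901 + j4209) = -0.0002194 - j0.00106 A.
Step 7 — Convert to polar: |I| = 0.001083 A, ∠I = -101.7°.

I = 0.001083∠-101.7° A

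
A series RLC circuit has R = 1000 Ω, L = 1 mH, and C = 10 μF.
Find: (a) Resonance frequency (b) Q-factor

Step 1 — Resonance condition Im(Z)=0 gives ω₀ = 1/√(LC).
Step 2 — ω₀ = 1/√(0.001·1e-05) = 1e+04 rad/s.
Step 3 — f₀ = ω₀/(2π) = 1592 Hz.
Step 4 — Series Q: Q = ω₀L/R = 1e+04·0.001/1000 = 0.01.

(a) f₀ = 1592 Hz  (b) Q = 0.01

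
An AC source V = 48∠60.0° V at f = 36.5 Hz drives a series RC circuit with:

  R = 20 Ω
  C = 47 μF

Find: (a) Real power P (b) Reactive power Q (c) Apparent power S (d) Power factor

Step 1 — Angular frequency: ω = 2π·f = 2π·36.5 = 229.3 rad/s.
Step 2 — Component impedances:
  R: Z = R = 20 Ω
  C: Z = 1/(jωC) = -j/(ω·C) = 0 - j92.77 Ω
Step 3 — Series combination: Z_total = R + C = 20 - j92.77 Ω = 94.91∠-77.8° Ω.
Step 4 — Source phasor: V = 48∠60.0° V = 24 + j41.57 V.
Step 5 — Current: I = V / Z = -0.3749 + j0.3395 A = 0.5058∠137.8° A.
Step 6 — Complex power: S = V·I* = 5.116 - j23.73 VA.
Step 7 — Real power: P = Re(S) = 5.116 W.
Step 8 — Reactive power: Q = Im(S) = -23.73 VAR.
Step 9 — Apparent power: |S| = 24.28 VA.
Step 10 — Power factor: PF = P/|S| = 0.2107 (leading).

(a) P = 5.116 W  (b) Q = -23.73 VAR  (c) S = 24.28 VA  (d) PF = 0.2107 (leading)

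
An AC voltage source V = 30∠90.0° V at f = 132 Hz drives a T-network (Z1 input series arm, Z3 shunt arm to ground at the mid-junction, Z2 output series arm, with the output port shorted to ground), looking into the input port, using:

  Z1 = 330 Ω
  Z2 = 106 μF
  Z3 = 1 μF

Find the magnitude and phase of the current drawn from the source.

Step 1 — Angular frequency: ω = 2π·f = 2π·132 = 829.4 rad/s.
Step 2 — Component impedances:
  Z1: Z = R = 330 Ω
  Z2: Z = 1/(jωC) = -j/(ω·C) = 0 - j11.37 Ω
  Z3: Z = 1/(jωC) = -j/(ω·C) = 0 - j1206 Ω
Step 3 — With the output port shorted to ground, the output series arm Z2 runs from the junction to ground; the shunt arm Z3 also runs from the junction to ground. They appear in parallel: Z3 || Z2 = 0 - j11.27 Ω.
Step 4 — Series with input arm Z1: Z_in = Z1 + (Z3 || Z2) = 330 - j11.27 Ω = 330.2∠-2.0° Ω.
Step 5 — Source phasor: V = 30∠90.0° V = 0 + j30 V.
Step 6 — Ohm's law: I = V / Z_total = (0 + j30) / (330 - j11.27) = -0.003101 + j0.0908 A.
Step 7 — Convert to polar: |I| = 0.09086 A, ∠I = 92.0°.

I = 0.09086∠92.0° A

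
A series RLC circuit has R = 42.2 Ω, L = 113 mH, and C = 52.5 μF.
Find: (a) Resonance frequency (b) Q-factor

Step 1 — Resonance condition Im(Z)=0 gives ω₀ = 1/√(LC).
Step 2 — ω₀ = 1/√(0.113·5.25e-05) = 410.6 rad/s.
Step 3 — f₀ = ω₀/(2π) = 65.34 Hz.
Step 4 — Series Q: Q = ω₀L/R = 410.6·0.113/42.2 = 1.099.

(a) f₀ = 65.34 Hz  (b) Q = 1.099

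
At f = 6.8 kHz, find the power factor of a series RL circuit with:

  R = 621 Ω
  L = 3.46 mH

Step 1 — Angular frequency: ω = 2π·f = 2π·6800 = 4.273e+04 rad/s.
Step 2 — Component impedances:
  R: Z = R = 621 Ω
  L: Z = jωL = j·4.273e+04·0.00346 = 0 + j147.8 Ω
Step 3 — Series combination: Z_total = R + L = 621 + j147.8 Ω = 638.4∠13.4° Ω.
Step 4 — Power factor: PF = cos(φ) = Re(Z)/|Z| = 621/638.35 = 0.9728.
Step 5 — Type: Im(Z) = 147.8 ⇒ lagging (phase φ = 13.4°).

PF = 0.9728 (lagging, φ = 13.4°)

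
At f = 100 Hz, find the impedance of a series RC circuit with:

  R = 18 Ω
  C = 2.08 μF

Step 1 — Angular frequency: ω = 2π·f = 2π·100 = 628.3 rad/s.
Step 2 — Component impedances:
  R: Z = R = 18 Ω
  C: Z = 1/(jωC) = -j/(ω·C) = 0 - j765.2 Ω
Step 3 — Series combination: Z_total = R + C = 18 - j765.2 Ω = 765.4∠-88.7° Ω.

Z = 18 - j765.2 Ω = 765.4∠-88.7° Ω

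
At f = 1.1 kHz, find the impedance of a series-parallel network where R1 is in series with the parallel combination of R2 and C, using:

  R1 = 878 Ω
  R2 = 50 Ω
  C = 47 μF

Step 1 — Angular frequency: ω = 2π·f = 2π·1100 = 6912 rad/s.
Step 2 — Component impedances:
  R1: Z = R = 878 Ω
  R2: Z = R = 50 Ω
  C: Z = 1/(jωC) = -j/(ω·C) = 0 - j3.078 Ω
Step 3 — Parallel branch: R2 || C = 1/(1/R2 + 1/C) = 0.1888 - j3.067 Ω.
Step 4 — Series with R1: Z_total = R1 + (R2 || C) = 878.2 - j3.067 Ω = 878.2∠-0.2° Ω.

Z = 878.2 - j3.067 Ω = 878.2∠-0.2° Ω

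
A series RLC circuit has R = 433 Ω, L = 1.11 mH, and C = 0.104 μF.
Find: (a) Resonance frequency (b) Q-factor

Step 1 — Resonance condition Im(Z)=0 gives ω₀ = 1/√(LC).
Step 2 — ω₀ = 1/√(0.00111·1.04e-07) = 9.307e+04 rad/s.
Step 3 — f₀ = ω₀/(2π) = 1.481e+04 Hz.
Step 4 — Series Q: Q = ω₀L/R = 9.307e+04·0.00111/433 = 0.2386.

(a) f₀ = 1.481e+04 Hz  (b) Q = 0.2386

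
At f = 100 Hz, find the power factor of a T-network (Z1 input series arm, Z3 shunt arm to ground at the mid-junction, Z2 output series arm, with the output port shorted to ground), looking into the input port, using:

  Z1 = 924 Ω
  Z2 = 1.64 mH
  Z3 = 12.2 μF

Step 1 — Angular frequency: ω = 2π·f = 2π·100 = 628.3 rad/s.
Step 2 — Component impedances:
  Z1: Z = R = 924 Ω
  Z2: Z = jωL = j·628.3·0.00164 = 0 + j1.03 Ω
  Z3: Z = 1/(jωC) = -j/(ω·C) = 0 - j130.5 Ω
Step 3 — With the output port shorted to ground, the output series arm Z2 runs from the junction to ground; the shunt arm Z3 also runs from the junction to ground. They appear in parallel: Z3 || Z2 = 0 + j1.039 Ω.
Step 4 — Series with input arm Z1: Z_in = Z1 + (Z3 || Z2) = 924 + j1.039 Ω = 924∠0.1° Ω.
Step 5 — Power factor: PF = cos(φ) = Re(Z)/|Z| = 924/924 = 1.
Step 6 — Type: Im(Z) = 1.039 ⇒ lagging (phase φ = 0.1°).

PF = 1 (lagging, φ = 0.1°)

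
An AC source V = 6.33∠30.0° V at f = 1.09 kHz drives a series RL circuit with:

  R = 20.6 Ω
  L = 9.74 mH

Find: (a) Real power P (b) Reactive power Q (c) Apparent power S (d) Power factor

Step 1 — Angular frequency: ω = 2π·f = 2π·1090 = 6849 rad/s.
Step 2 — Component impedances:
  R: Z = R = 20.6 Ω
  L: Z = jωL = j·6849·0.00974 = 0 + j66.71 Ω
Step 3 — Series combination: Z_total = R + L = 20.6 + j66.71 Ω = 69.81∠72.8° Ω.
Step 4 — Source phasor: V = 6.33∠30.0° V = 5.482 + j3.165 V.
Step 5 — Current: I = V / Z = 0.06649 - j0.06165 A = 0.09067∠-42.8° A.
Step 6 — Complex power: S = V·I* = 0.1693 + j0.5484 VA.
Step 7 — Real power: P = Re(S) = 0.1693 W.
Step 8 — Reactive power: Q = Im(S) = 0.5484 VAR.
Step 9 — Apparent power: |S| = 0.5739 VA.
Step 10 — Power factor: PF = P/|S| = 0.2951 (lagging).

(a) P = 0.1693 W  (b) Q = 0.5484 VAR  (c) S = 0.5739 VA  (d) PF = 0.2951 (lagging)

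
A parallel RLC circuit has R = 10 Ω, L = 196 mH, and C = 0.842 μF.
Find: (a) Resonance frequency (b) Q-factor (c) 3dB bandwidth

Step 1 — Resonance: ω₀ = 1/√(LC) = 1/√(0.196·8.42e-07) = 2462 rad/s.
Step 2 — f₀ = ω₀/(2π) = 391.8 Hz.
Step 3 — Parallel Q: Q = R/(ω₀L) = 10/(2462·0.196) = 0.02073.
Step 4 — Bandwidth: Δω = ω₀/Q = 1.188e+05 rad/s; BW = Δω/(2π) = 1.89e+04 Hz.

(a) f₀ = 391.8 Hz  (b) Q = 0.02073  (c) BW = 1.89e+04 Hz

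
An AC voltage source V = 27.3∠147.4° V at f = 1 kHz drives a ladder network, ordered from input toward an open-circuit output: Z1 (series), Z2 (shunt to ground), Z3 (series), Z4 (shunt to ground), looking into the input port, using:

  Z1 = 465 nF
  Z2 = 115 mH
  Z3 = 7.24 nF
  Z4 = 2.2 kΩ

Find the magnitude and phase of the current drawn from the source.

Step 1 — Angular frequency: ω = 2π·f = 2π·1000 = 6283 rad/s.
Step 2 — Component impedances:
  Z1: Z = 1/(jωC) = -j/(ω·C) = 0 - j342.3 Ω
  Z2: Z = jωL = j·6283·0.115 = 0 + j722.6 Ω
  Z3: Z = 1/(jωC) = -j/(ω·C) = 0 - j2.198e+04 Ω
  Z4: Z = R = 2200 Ω
Step 3 — Ladder network (open output): work backward from the far end, alternating series and parallel combinations. Z_in = 2.514 + j404.6 Ω = 404.6∠89.6° Ω.
Step 4 — Source phasor: V = 27.3∠147.4° V = -23 + j14.71 V.
Step 5 — Ohm's law: I = V / Z_total = (-23 + j14.71) / (2.514 + j404.6) = 0.036 + j0.05707 A.
Step 6 — Convert to polar: |I| = 0.06747 A, ∠I = 57.8°.

I = 0.06747∠57.8° A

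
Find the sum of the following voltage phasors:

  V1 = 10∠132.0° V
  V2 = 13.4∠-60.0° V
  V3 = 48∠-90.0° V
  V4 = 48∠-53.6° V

Step 1 — Convert each phasor to rectangular form:
  V1 = 10·(cos(132.0°) + j·sin(132.0°)) = -6.691 + j7.431 V
  V2 = 13.4·(cos(-60.0°) + j·sin(-60.0°)) = 6.7 - j11.6 V
  V3 = 48·(cos(-90.0°) + j·sin(-90.0°)) = 0 - j48 V
  V4 = 48·(cos(-53.6°) + j·sin(-53.6°)) = 28.48 - j38.63 V
Step 2 — Sum components: V_total = 28.49 - j90.81 V.
Step 3 — Convert to polar: |V_total| = 95.17 V, ∠V_total = -72.6°.

V_total = 95.17∠-72.6° V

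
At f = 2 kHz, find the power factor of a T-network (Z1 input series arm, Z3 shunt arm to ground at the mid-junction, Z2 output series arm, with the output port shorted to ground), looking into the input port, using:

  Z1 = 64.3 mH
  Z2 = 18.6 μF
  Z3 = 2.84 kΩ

Step 1 — Angular frequency: ω = 2π·f = 2π·2000 = 1.257e+04 rad/s.
Step 2 — Component impedances:
  Z1: Z = jωL = j·1.257e+04·0.0643 = 0 + j808 Ω
  Z2: Z = 1/(jωC) = -j/(ω·C) = 0 - j4.278 Ω
  Z3: Z = R = 2840 Ω
Step 3 — With the output port shorted to ground, the output series arm Z2 runs from the junction to ground; the shunt arm Z3 also runs from the junction to ground. They appear in parallel: Z3 || Z2 = 0.006445 - j4.278 Ω.
Step 4 — Series with input arm Z1: Z_in = Z1 + (Z3 || Z2) = 0.006445 + j803.7 Ω = 803.7∠90.0° Ω.
Step 5 — Power factor: PF = cos(φ) = Re(Z)/|Z| = 0.006445/803.7 = 8.019e-06.
Step 6 — Type: Im(Z) = 803.7 ⇒ lagging (phase φ = 90.0°).

PF = 8.019e-06 (lagging, φ = 90.0°)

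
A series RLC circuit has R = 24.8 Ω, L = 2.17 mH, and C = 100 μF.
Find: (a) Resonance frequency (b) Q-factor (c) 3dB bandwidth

Step 1 — Resonance condition Im(Z)=0 gives ω₀ = 1/√(LC).
Step 2 — ω₀ = 1/√(0.00217·0.0001) = 2147 rad/s.
Step 3 — f₀ = ω₀/(2π) = 341.7 Hz.
Step 4 — Series Q: Q = ω₀L/R = 2147·0.00217/24.8 = 0.1878.
Step 5 — 3dB bandwidth: Δω = ω₀/Q = 1.143e+04 rad/s; BW = Δω/(2π) = 1819 Hz.

(a) f₀ = 341.7 Hz  (b) Q = 0.1878  (c) BW = 1819 Hz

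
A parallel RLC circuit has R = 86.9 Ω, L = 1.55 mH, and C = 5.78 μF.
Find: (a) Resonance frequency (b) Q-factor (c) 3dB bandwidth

Step 1 — Resonance: ω₀ = 1/√(LC) = 1/√(0.00155·5.78e-06) = 1.057e+04 rad/s.
Step 2 — f₀ = ω₀/(2π) = 1681 Hz.
Step 3 — Parallel Q: Q = R/(ω₀L) = 86.9/(1.057e+04·0.00155) = 5.307.
Step 4 — Bandwidth: Δω = ω₀/Q = 1991 rad/s; BW = Δω/(2π) = 316.9 Hz.

(a) f₀ = 1681 Hz  (b) Q = 5.307  (c) BW = 316.9 Hz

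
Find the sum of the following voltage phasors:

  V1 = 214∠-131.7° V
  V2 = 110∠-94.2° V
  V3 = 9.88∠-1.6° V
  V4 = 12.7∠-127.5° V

Step 1 — Convert each phasor to rectangular form:
  V1 = 214·(cos(-131.7°) + j·sin(-131.7°)) = -142.4 - j159.8 V
  V2 = 110·(cos(-94.2°) + j·sin(-94.2°)) = -8.056 - j109.7 V
  V3 = 9.88·(cos(-1.6°) + j·sin(-1.6°)) = 9.876 - j0.2759 V
  V4 = 12.7·(cos(-127.5°) + j·sin(-127.5°)) = -7.731 - j10.08 V
Step 2 — Sum components: V_total = -148.3 - j279.8 V.
Step 3 — Convert to polar: |V_total| = 316.7 V, ∠V_total = -117.9°.

V_total = 316.7∠-117.9° V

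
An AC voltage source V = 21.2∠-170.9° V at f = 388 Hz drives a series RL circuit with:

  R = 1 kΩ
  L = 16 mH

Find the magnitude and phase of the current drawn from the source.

Step 1 — Angular frequency: ω = 2π·f = 2π·388 = 2438 rad/s.
Step 2 — Component impedances:
  R: Z = R = 1000 Ω
  L: Z = jωL = j·2438·0.016 = 0 + j39.01 Ω
Step 3 — Series combination: Z_total = R + L = 1000 + j39.01 Ω = 1001∠2.2° Ω.
Step 4 — Source phasor: V = 21.2∠-170.9° V = -20.93 - j3.353 V.
Step 5 — Ohm's law: I = V / Z_total = (-20.93 - j3.353) / (1000 + j39.01) = -0.02103 - j0.002533 A.
Step 6 — Convert to polar: |I| = 0.02118 A, ∠I = -173.1°.

I = 0.02118∠-173.1° A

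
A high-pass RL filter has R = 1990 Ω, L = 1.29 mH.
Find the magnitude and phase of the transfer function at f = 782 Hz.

Step 1 — Angular frequency: ω = 2π·782 = 4913 rad/s.
Step 2 — Transfer function: H(jω) = jωL/(R + jωL).
Step 3 — Numerator jωL = j·6.338; denominator R + jωL = 1990 + j6.338.
Step 4 — H = 1.014e-05 + j0.003185.
Step 5 — Magnitude: |H| = 0.003185 (-49.9 dB); phase: φ = 89.8°.

|H| = 0.003185 (-49.9 dB), φ = 89.8°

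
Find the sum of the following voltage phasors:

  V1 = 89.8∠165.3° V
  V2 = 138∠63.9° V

Step 1 — Convert each phasor to rectangular form:
  V1 = 89.8·(cos(165.3°) + j·sin(165.3°)) = -86.86 + j22.79 V
  V2 = 138·(cos(63.9°) + j·sin(63.9°)) = 60.71 + j123.9 V
Step 2 — Sum components: V_total = -26.15 + j146.7 V.
Step 3 — Convert to polar: |V_total| = 149 V, ∠V_total = 100.1°.

V_total = 149∠100.1° V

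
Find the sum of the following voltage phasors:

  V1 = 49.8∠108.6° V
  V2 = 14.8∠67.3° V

Step 1 — Convert each phasor to rectangular form:
  V1 = 49.8·(cos(108.6°) + j·sin(108.6°)) = -15.88 + j47.2 V
  V2 = 14.8·(cos(67.3°) + j·sin(67.3°)) = 5.711 + j13.65 V
Step 2 — Sum components: V_total = -10.17 + j60.85 V.
Step 3 — Convert to polar: |V_total| = 61.7 V, ∠V_total = 99.5°.

V_total = 61.7∠99.5° V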